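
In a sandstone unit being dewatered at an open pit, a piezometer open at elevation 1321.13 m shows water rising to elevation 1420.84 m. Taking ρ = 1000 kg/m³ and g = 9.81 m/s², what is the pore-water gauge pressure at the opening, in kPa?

P ≈ 978 kPa

Pressure head ψ = h − z = 1420.84 − 1321.13 = 99.71 m.
P = ρgψ = 1000 × 9.81 × 99.71 = 978155 Pa ≈ 978 kPa.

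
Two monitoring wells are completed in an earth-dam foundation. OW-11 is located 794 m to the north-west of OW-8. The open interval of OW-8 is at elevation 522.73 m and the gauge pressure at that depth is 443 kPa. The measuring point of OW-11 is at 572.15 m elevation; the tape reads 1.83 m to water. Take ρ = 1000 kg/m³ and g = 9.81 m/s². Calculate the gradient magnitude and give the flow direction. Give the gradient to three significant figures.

i ≈ 0.00306; groundwater flows toward the south-east

Pressure head at OW-8: ψ = P/(ρg) = 443×1000 / (1000 × 9.81) = 45.16 m.
Total head at OW-8: h = z + ψ = 522.73 + 45.16 = 567.89 m.
Total head at OW-11: h = 572.15 − 1.83 = 570.32 m.
Head difference: h(OW-8) − h(OW-11) = 567.89 − 570.32 = -2.43 m.
Hydraulic gradient: i = |Δh| / L = 2.43 / 794 = 0.00306.
Flow is from higher to lower head: from OW-11 toward OW-8, i.e. toward the south-east.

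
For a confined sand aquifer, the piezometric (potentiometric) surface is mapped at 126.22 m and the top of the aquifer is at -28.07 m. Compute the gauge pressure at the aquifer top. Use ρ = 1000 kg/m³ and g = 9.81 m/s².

P ≈ 1510 kPa

Pressure head at the aquifer top: ψ = h − z = 126.22 − (-28.07) = 154.29 m.
P = ρgψ = 1000 × 9.81 × 154.29 = 1513585 Pa ≈ 1510 kPa.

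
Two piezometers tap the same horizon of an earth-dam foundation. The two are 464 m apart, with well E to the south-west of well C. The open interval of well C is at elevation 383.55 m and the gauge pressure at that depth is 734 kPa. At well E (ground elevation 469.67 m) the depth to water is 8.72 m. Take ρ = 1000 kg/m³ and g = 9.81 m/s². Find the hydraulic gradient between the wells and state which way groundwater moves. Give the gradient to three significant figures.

Pressure head at well C: ψ = P/(ρg) = 734×1000 / (1000 × 9.81) = 74.82 m.
Total head at well C: h = z + ψ = 383.55 + 74.82 = 458.37 m.
Total head at well E: h = 469.67 − 8.72 = 460.95 m.
Head difference: h(well C) − h(well E) = 458.37 − 460.95 = -2.58 m.
Hydraulic gradient: i = |Δh| / L = 2.58 / 464 = 0.00556.
Flow is from higher to lower head: from well E toward well C, i.e. toward the north-east.

i ≈ 0.00556; groundwater flows toward the north-east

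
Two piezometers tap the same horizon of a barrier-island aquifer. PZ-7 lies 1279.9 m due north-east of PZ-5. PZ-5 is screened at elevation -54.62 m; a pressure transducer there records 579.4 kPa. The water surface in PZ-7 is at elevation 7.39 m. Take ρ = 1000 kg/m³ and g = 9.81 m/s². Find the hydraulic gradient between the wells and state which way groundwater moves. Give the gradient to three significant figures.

i ≈ 0.00230; groundwater flows toward the south-west

Pressure head at PZ-5: ψ = P/(ρg) = 579.4×1000 / (1000 × 9.81) = 59.06 m.
Total head at PZ-5: h = z + ψ = -54.62 + 59.06 = 4.44 m.
Total head at PZ-7: h = 7.39 m (water level in the piezometer is the total head).
Head difference: h(PZ-5) − h(PZ-7) = 4.44 − 7.39 = -2.95 m.
Hydraulic gradient: i = |Δh| / L = 2.95 / 1279.9 = 0.00230.
Flow is from higher to lower head: from PZ-7 toward PZ-5, i.e. toward the south-west.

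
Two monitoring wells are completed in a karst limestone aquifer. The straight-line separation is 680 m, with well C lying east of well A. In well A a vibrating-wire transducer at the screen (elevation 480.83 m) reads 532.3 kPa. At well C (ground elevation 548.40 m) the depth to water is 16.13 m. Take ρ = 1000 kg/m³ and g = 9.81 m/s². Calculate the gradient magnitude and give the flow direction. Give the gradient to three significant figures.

i ≈ 0.00415; groundwater flows toward the east

Pressure head at well A: ψ = P/(ρg) = 532.3×1000 / (1000 × 9.81) = 54.26 m.
Total head at well A: h = z + ψ = 480.83 + 54.26 = 535.09 m.
Total head at well C: h = 548.40 − 16.13 = 532.27 m.
Head difference: h(well A) − h(well C) = 535.09 − 532.27 = 2.82 m.
Hydraulic gradient: i = |Δh| / L = 2.82 / 680 = 0.00415.
Flow is from higher to lower head: from well A toward well C, i.e. toward the east.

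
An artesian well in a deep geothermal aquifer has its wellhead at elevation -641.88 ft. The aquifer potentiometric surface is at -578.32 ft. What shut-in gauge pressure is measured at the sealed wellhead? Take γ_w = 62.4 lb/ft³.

P ≈ 27.5 psi

Head above the cap: Δh = -578.32 − (-641.88) = 63.56 ft.
P = γΔh/144 = 62.4 × 63.56 / 144 = 27.5 psi.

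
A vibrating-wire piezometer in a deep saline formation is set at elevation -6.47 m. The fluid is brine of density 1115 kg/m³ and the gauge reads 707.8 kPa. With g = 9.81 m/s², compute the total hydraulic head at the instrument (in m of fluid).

h ≈ 58.24 m

ψ = P/(ρg) = 707.8×1000 / (1115 × 9.81) = 64.71 m.
h = z + ψ = -6.47 + 64.71 = 58.24 m.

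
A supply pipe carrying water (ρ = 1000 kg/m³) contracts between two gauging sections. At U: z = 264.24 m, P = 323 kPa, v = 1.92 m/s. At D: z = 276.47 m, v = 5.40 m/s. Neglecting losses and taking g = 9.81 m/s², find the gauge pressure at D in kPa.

P₂ ≈ 190 kPa

Pressure head at U: ψ₁ = P₁/(ρg) = 323×1000 / (1000 × 9.81) = 32.93 m.
Velocity heads: v₁²/2g = 1.92²/19.62 = 0.188 m; v₂²/2g = 5.40²/19.62 = 1.486 m.
Total head H = z₁ + ψ₁ + v₁²/2g = 264.24 + 32.93 + 0.188 = 297.36 m.
ψ₂ = H − z₂ − v₂²/2g = 297.36 − 276.47 − 1.486 = 19.40 m.
P₂ = ρgψ₂ = 1000 × 9.81 × 19.40 ≈ 190 kPa.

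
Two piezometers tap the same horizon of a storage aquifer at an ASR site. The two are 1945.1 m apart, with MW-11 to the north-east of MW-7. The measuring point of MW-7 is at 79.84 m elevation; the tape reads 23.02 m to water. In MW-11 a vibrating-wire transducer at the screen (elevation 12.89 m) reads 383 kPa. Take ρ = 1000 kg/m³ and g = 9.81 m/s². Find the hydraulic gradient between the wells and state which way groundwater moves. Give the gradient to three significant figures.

i ≈ 0.00251; groundwater flows toward the north-east

Total head at MW-7: h = 79.84 − 23.02 = 56.82 m.
Pressure head at MW-11: ψ = P/(ρg) = 383×1000 / (1000 × 9.81) = 39.04 m.
Total head at MW-11: h = z + ψ = 12.89 + 39.04 = 51.93 m.
Head difference: h(MW-7) − h(MW-11) = 56.82 − 51.93 = 4.89 m.
Hydraulic gradient: i = |Δh| / L = 4.89 / 1945.1 = 0.00251.
Flow is from higher to lower head: from MW-7 toward MW-11, i.e. toward the north-east.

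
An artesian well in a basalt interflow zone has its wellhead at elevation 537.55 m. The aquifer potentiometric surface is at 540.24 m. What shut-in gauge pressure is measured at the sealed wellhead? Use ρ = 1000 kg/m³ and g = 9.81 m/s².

Head above the cap: Δh = 540.24 − 537.55 = 2.69 m.
P = ρgΔh = 1000 × 9.81 × 2.69 = 26389 Pa ≈ 26.4 kPa.

P ≈ 26.4 kPa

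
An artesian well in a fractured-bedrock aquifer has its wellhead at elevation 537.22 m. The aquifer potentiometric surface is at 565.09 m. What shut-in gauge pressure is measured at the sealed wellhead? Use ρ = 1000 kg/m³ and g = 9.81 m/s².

P ≈ 273 kPa

Head above the cap: Δh = 565.09 − 537.22 = 27.87 m.
P = ρgΔh = 1000 × 9.81 × 27.87 = 273405 Pa ≈ 273 kPa.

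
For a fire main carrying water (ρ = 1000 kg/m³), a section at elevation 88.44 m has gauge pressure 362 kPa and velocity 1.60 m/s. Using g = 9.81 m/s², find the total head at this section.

h ≈ 125.47 m

Pressure head ψ = P/(ρg) = 362×1000 / (1000 × 9.81) = 36.90 m.
Velocity head = v²/(2g) = 1.60² / (2 × 9.81) = 0.130 m.
h = z + ψ + v²/(2g) = 88.44 + 36.90 + 0.130 = 125.47 m.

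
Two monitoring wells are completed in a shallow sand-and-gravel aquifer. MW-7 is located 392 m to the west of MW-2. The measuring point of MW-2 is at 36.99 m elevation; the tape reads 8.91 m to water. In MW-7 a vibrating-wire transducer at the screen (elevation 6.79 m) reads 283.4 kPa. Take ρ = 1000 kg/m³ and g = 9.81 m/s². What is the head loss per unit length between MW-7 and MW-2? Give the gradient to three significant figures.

i ≈ 0.0194 m/m

Total head at MW-2: h = 36.99 − 8.91 = 28.08 m.
Pressure head at MW-7: ψ = P/(ρg) = 283.4×1000 / (1000 × 9.81) = 28.89 m.
Total head at MW-7: h = z + ψ = 6.79 + 28.89 = 35.68 m.
Head difference: h(MW-2) − h(MW-7) = 28.08 − 35.68 = -7.60 m.
Hydraulic gradient: i = |Δh| / L = 7.60 / 392 = 0.0194.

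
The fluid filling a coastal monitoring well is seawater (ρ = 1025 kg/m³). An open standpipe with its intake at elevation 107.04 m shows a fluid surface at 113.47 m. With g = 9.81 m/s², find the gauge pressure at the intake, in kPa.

Pressure head ψ = h − z = 113.47 − 107.04 = 6.43 m.
P = ρgψ = 1025 × 9.81 × 6.43 = 64655 Pa ≈ 64.7 kPa.

P ≈ 64.7 kPa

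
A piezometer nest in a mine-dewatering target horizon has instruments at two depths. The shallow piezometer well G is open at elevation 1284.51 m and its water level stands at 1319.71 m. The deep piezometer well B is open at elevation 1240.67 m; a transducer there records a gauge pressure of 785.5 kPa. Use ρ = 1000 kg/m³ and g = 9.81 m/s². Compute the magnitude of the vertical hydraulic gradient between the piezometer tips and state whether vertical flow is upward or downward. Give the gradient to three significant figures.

Total head at well G: h = 1319.71 m (water level in the standpipe).
Pressure head at well B: ψ = P/(ρg) = 785.5×1000 / (1000 × 9.81) = 80.07 m.
Total head at well B: h = z + ψ = 1240.67 + 80.07 = 1320.74 m.
Δh = h(well G) − h(well B) = 1319.71 − 1320.74 = -1.03 m.
Vertical separation Δz = 1284.51 − 1240.67 = 43.84 m.
|i_v| = |Δh| / Δz = 1.03 / 43.84 = 0.0235.
Head is higher in the deep piezometer, so vertical flow is upward (discharge condition).

|i_v| ≈ 0.0235; vertical flow is upward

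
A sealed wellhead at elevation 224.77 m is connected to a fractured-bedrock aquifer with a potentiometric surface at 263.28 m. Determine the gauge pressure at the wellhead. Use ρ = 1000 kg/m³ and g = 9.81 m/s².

P ≈ 378 kPa

Head above the cap: Δh = 263.28 − 224.77 = 38.51 m.
P = ρgΔh = 1000 × 9.81 × 38.51 = 377783 Pa ≈ 378 kPa.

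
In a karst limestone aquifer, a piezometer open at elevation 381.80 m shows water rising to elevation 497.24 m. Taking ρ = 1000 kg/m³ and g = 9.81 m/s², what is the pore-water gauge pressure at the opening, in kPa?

Pressure head ψ = h − z = 497.24 − 381.80 = 115.44 m.
P = ρgψ = 1000 × 9.81 × 115.44 = 1132466 Pa ≈ 1130 kPa.

P ≈ 1130 kPa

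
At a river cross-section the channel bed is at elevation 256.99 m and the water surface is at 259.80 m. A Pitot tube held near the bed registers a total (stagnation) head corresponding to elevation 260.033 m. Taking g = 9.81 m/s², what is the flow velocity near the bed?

Near the bed, under hydrostatic conditions, the piezometric head (z + ψ) equals the free-surface elevation, 259.80 m.
Velocity head = total − piezometric = 260.033 − 259.80 = 0.233 m.
v = √(2g·h_v) = √(2 × 9.81 × 0.233) = 2.14 m/s.

v ≈ 2.14 m/s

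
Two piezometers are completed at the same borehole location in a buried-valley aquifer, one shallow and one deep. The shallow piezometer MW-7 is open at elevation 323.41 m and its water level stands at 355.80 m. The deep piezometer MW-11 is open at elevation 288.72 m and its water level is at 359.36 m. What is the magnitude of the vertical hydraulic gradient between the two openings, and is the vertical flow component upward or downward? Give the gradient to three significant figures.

Total head at MW-7: h = 355.80 m (water level in the standpipe).
Total head at MW-11: h = 359.36 m.
Δh = h(MW-7) − h(MW-11) = 355.80 − 359.36 = -3.56 m.
Vertical separation Δz = 323.41 − 288.72 = 34.69 m.
|i_v| = |Δh| / Δz = 3.56 / 34.69 = 0.103.
Head is higher in the deep piezometer, so vertical flow is upward (discharge condition).

|i_v| ≈ 0.103; vertical flow is upward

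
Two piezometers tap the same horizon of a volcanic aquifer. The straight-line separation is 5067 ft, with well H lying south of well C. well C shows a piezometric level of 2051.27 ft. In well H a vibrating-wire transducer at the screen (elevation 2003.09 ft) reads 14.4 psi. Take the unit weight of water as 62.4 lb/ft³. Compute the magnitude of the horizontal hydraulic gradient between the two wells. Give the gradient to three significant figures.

i ≈ 0.00295

Total head at well C: h = 2051.27 ft (water level in the piezometer is the total head).
Pressure head at well H: ψ = 144·P/γ = 144 × 14.4 / 62.4 = 33.23 ft.
Total head at well H: h = z + ψ = 2003.09 + 33.23 = 2036.32 ft.
Head difference: h(well C) − h(well H) = 2051.27 − 2036.32 = 14.95 ft.
Hydraulic gradient: i = |Δh| / L = 14.95 / 5067 = 0.00295.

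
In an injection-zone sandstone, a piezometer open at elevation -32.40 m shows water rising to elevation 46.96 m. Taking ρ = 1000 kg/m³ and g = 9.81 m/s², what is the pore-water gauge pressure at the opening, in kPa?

Pressure head ψ = h − z = 46.96 − (-32.40) = 79.36 m.
P = ρgψ = 1000 × 9.81 × 79.36 = 778522 Pa ≈ 779 kPa.

P ≈ 779 kPa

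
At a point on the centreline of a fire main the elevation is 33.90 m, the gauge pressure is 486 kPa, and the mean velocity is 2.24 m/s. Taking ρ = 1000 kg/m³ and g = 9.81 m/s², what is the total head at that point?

Pressure head ψ = P/(ρg) = 486×1000 / (1000 × 9.81) = 49.54 m.
Velocity head = v²/(2g) = 2.24² / (2 × 9.81) = 0.256 m.
h = z + ψ + v²/(2g) = 33.90 + 49.54 + 0.256 = 83.70 m.

h ≈ 83.70 m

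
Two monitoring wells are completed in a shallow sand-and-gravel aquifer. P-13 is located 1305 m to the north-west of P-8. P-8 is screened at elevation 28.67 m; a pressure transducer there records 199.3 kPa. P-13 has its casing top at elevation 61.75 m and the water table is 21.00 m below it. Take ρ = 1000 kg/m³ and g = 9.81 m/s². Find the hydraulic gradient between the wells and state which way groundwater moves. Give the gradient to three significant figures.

i ≈ 0.00631; groundwater flows toward the north-west

Pressure head at P-8: ψ = P/(ρg) = 199.3×1000 / (1000 × 9.81) = 20.32 m.
Total head at P-8: h = z + ψ = 28.67 + 20.32 = 48.99 m.
Total head at P-13: h = 61.75 − 21.00 = 40.75 m.
Head difference: h(P-8) − h(P-13) = 48.99 − 40.75 = 8.24 m.
Hydraulic gradient: i = |Δh| / L = 8.24 / 1305 = 0.00631.
Flow is from higher to lower head: from P-8 toward P-13, i.e. toward the north-west.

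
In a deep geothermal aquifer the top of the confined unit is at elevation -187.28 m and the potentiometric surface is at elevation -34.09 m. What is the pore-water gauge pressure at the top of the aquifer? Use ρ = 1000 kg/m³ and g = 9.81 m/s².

Pressure head at the aquifer top: ψ = h − z = -34.09 − (-187.28) = 153.19 m.
P = ρgψ = 1000 × 9.81 × 153.19 = 1502794 Pa ≈ 1500 kPa.

P ≈ 1500 kPa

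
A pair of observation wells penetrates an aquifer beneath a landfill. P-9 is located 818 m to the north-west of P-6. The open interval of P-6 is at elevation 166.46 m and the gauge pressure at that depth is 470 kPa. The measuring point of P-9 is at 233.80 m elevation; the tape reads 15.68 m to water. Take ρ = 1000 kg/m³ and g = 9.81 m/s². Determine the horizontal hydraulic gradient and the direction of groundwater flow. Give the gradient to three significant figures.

Pressure head at P-6: ψ = P/(ρg) = 470×1000 / (1000 × 9.81) = 47.91 m.
Total head at P-6: h = z + ψ = 166.46 + 47.91 = 214.37 m.
Total head at P-9: h = 233.80 − 15.68 = 218.12 m.
Head difference: h(P-6) − h(P-9) = 214.37 − 218.12 = -3.75 m.
Hydraulic gradient: i = |Δh| / L = 3.75 / 818 = 0.00458.
Flow is from higher to lower head: from P-9 toward P-6, i.e. toward the south-east.

i ≈ 0.00458; groundwater flows toward the south-east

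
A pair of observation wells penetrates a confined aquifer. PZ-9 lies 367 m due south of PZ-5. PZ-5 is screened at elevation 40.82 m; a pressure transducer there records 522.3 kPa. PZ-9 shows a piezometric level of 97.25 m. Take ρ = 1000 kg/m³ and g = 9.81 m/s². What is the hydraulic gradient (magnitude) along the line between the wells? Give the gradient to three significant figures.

Pressure head at PZ-5: ψ = P/(ρg) = 522.3×1000 / (1000 × 9.81) = 53.24 m.
Total head at PZ-5: h = z + ψ = 40.82 + 53.24 = 94.06 m.
Total head at PZ-9: h = 97.25 m (water level in the piezometer is the total head).
Head difference: h(PZ-5) − h(PZ-9) = 94.06 − 97.25 = -3.19 m.
Hydraulic gradient: i = |Δh| / L = 3.19 / 367 = 0.00869.

i ≈ 0.00869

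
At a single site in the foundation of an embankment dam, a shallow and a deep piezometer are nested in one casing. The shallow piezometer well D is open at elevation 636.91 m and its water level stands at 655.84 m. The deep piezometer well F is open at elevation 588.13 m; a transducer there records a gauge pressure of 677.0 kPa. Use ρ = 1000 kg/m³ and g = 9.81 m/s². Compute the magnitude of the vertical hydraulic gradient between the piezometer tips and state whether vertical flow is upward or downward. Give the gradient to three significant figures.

Total head at well D: h = 655.84 m (water level in the standpipe).
Pressure head at well F: ψ = P/(ρg) = 677.0×1000 / (1000 × 9.81) = 69.01 m.
Total head at well F: h = z + ψ = 588.13 + 69.01 = 657.14 m.
Δh = h(well D) − h(well F) = 655.84 − 657.14 = -1.30 m.
Vertical separation Δz = 636.91 − 588.13 = 48.78 m.
|i_v| = |Δh| / Δz = 1.30 / 48.78 = 0.0267.
Head is higher in the deep piezometer, so vertical flow is upward (discharge condition).

|i_v| ≈ 0.0267; vertical flow is upward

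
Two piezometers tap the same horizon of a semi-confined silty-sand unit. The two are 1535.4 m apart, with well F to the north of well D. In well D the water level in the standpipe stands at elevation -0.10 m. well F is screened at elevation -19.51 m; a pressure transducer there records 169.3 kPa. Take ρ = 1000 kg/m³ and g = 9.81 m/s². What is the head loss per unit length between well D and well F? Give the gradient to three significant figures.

i ≈ 0.00140 m/m

Total head at well D: h = -0.10 m (water level in the piezometer is the total head).
Pressure head at well F: ψ = P/(ρg) = 169.3×1000 / (1000 × 9.81) = 17.26 m.
Total head at well F: h = z + ψ = -19.51 + 17.26 = -2.25 m.
Head difference: h(well D) − h(well F) = -0.10 − (-2.25) = 2.15 m.
Hydraulic gradient: i = |Δh| / L = 2.15 / 1535.4 = 0.00140.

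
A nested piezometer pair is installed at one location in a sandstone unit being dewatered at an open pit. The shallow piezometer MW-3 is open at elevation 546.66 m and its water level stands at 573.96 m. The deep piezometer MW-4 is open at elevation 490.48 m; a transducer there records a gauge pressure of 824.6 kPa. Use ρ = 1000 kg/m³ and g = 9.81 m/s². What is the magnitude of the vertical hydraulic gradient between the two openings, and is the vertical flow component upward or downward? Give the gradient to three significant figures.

|i_v| ≈ 0.0103; vertical flow is upward

Total head at MW-3: h = 573.96 m (water level in the standpipe).
Pressure head at MW-4: ψ = P/(ρg) = 824.6×1000 / (1000 × 9.81) = 84.06 m.
Total head at MW-4: h = z + ψ = 490.48 + 84.06 = 574.54 m.
Δh = h(MW-3) − h(MW-4) = 573.96 − 574.54 = -0.58 m.
Vertical separation Δz = 546.66 − 490.48 = 56.18 m.
|i_v| = |Δh| / Δz = 0.58 / 56.18 = 0.0103.
Head is higher in the deep piezometer, so vertical flow is upward (discharge condition).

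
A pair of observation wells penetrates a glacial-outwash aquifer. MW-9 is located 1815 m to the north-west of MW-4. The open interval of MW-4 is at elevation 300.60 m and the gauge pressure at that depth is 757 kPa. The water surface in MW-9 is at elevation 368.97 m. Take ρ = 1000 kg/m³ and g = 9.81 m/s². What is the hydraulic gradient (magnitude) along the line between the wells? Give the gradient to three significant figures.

i ≈ 0.00485

Pressure head at MW-4: ψ = P/(ρg) = 757×1000 / (1000 × 9.81) = 77.17 m.
Total head at MW-4: h = z + ψ = 300.60 + 77.17 = 377.77 m.
Total head at MW-9: h = 368.97 m (water level in the piezometer is the total head).
Head difference: h(MW-4) − h(MW-9) = 377.77 − 368.97 = 8.80 m.
Hydraulic gradient: i = |Δh| / L = 8.80 / 1815 = 0.00485.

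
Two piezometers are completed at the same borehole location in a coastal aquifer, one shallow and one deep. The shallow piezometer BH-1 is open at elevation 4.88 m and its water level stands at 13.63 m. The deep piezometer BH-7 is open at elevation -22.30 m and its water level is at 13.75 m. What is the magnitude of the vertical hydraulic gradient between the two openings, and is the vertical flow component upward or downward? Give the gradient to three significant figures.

Total head at BH-1: h = 13.63 m (water level in the standpipe).
Total head at BH-7: h = 13.75 m.
Δh = h(BH-1) − h(BH-7) = 13.63 − 13.75 = -0.12 m.
Vertical separation Δz = 4.88 − (-22.30) = 27.18 m.
|i_v| = |Δh| / Δz = 0.12 / 27.18 = 0.00442.
Head is higher in the deep piezometer, so vertical flow is upward (discharge condition).

|i_v| ≈ 0.00442; vertical flow is upward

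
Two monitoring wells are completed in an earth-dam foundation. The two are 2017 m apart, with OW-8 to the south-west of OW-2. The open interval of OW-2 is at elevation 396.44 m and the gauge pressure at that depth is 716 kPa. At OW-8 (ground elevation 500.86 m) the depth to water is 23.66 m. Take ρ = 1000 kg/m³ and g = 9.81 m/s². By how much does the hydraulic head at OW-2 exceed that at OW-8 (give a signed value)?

Pressure head at OW-2: ψ = P/(ρg) = 716×1000 / (1000 × 9.81) = 72.99 m.
Total head at OW-2: h = z + ψ = 396.44 + 72.99 = 469.43 m.
Total head at OW-8: h = 500.86 − 23.66 = 477.20 m.
Head difference: h(OW-2) − h(OW-8) = 469.43 − 477.20 = -7.77 m.

Δh ≈ -7.77 m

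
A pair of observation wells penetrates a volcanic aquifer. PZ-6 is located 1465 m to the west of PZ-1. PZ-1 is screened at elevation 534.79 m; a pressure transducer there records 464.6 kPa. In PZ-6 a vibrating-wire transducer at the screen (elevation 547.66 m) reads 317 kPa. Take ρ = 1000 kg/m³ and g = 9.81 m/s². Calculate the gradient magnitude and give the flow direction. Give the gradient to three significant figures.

i ≈ 0.00149; groundwater flows toward the west

Pressure head at PZ-1: ψ = P/(ρg) = 464.6×1000 / (1000 × 9.81) = 47.36 m.
Total head at PZ-1: h = z + ψ = 534.79 + 47.36 = 582.15 m.
Pressure head at PZ-6: ψ = P/(ρg) = 317×1000 / (1000 × 9.81) = 32.31 m.
Total head at PZ-6: h = z + ψ = 547.66 + 32.31 = 579.97 m.
Head difference: h(PZ-1) − h(PZ-6) = 582.15 − 579.97 = 2.18 m.
Hydraulic gradient: i = |Δh| / L = 2.18 / 1465 = 0.00149.
Flow is from higher to lower head: from PZ-1 toward PZ-6, i.e. toward the west.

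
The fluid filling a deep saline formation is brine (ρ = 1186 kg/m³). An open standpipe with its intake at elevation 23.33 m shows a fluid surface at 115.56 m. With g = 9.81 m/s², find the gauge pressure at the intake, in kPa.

Pressure head ψ = h − z = 115.56 − 23.33 = 92.23 m.
P = ρgψ = 1186 × 9.81 × 92.23 = 1073065 Pa ≈ 1070 kPa.

P ≈ 1070 kPa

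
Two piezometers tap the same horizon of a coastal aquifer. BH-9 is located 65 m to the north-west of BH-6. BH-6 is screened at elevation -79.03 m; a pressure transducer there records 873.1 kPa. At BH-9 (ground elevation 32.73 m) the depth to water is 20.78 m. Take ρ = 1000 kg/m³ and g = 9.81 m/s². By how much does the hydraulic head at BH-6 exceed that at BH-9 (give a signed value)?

Δh ≈ -1.98 m

Pressure head at BH-6: ψ = P/(ρg) = 873.1×1000 / (1000 × 9.81) = 89.00 m.
Total head at BH-6: h = z + ψ = -79.03 + 89.00 = 9.97 m.
Total head at BH-9: h = 32.73 − 20.78 = 11.95 m.
Head difference: h(BH-6) − h(BH-9) = 9.97 − 11.95 = -1.98 m.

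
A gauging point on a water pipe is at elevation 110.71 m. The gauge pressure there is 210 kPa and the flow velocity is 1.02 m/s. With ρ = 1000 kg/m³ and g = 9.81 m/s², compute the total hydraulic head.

h ≈ 132.17 m

Pressure head ψ = P/(ρg) = 210×1000 / (1000 × 9.81) = 21.41 m.
Velocity head = v²/(2g) = 1.02² / (2 × 9.81) = 0.053 m.
h = z + ψ + v²/(2g) = 110.71 + 21.41 + 0.053 = 132.17 m.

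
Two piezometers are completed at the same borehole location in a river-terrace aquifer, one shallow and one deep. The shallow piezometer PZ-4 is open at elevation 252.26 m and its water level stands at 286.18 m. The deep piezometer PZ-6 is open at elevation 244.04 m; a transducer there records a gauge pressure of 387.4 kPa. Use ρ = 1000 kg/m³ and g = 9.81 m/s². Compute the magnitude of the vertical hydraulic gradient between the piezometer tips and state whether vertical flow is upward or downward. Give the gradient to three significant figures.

Total head at PZ-4: h = 286.18 m (water level in the standpipe).
Pressure head at PZ-6: ψ = P/(ρg) = 387.4×1000 / (1000 × 9.81) = 39.49 m.
Total head at PZ-6: h = z + ψ = 244.04 + 39.49 = 283.53 m.
Δh = h(PZ-4) − h(PZ-6) = 286.18 − 283.53 = 2.65 m.
Vertical separation Δz = 252.26 − 244.04 = 8.22 m.
|i_v| = |Δh| / Δz = 2.65 / 8.22 = 0.322.
Head is higher in the shallow piezometer, so vertical flow is downward (recharge condition).

|i_v| ≈ 0.322; vertical flow is downward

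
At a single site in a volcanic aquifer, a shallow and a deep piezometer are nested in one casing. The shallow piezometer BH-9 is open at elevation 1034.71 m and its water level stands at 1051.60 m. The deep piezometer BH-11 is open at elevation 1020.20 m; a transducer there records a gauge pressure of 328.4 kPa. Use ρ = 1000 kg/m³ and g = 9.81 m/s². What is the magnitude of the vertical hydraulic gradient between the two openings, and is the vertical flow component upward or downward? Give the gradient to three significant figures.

Total head at BH-9: h = 1051.60 m (water level in the standpipe).
Pressure head at BH-11: ψ = P/(ρg) = 328.4×1000 / (1000 × 9.81) = 33.48 m.
Total head at BH-11: h = z + ψ = 1020.20 + 33.48 = 1053.68 m.
Δh = h(BH-9) − h(BH-11) = 1051.60 − 1053.68 = -2.08 m.
Vertical separation Δz = 1034.71 − 1020.20 = 14.51 m.
|i_v| = |Δh| / Δz = 2.08 / 14.51 = 0.143.
Head is higher in the deep piezometer, so vertical flow is upward (discharge condition).

|i_v| ≈ 0.143; vertical flow is upward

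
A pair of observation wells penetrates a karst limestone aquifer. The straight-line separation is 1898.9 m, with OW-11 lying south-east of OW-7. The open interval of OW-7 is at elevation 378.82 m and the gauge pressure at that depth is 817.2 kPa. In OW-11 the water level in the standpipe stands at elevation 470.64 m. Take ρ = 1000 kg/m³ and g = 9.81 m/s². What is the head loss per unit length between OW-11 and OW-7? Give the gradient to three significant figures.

i ≈ 0.00449 m/m

Pressure head at OW-7: ψ = P/(ρg) = 817.2×1000 / (1000 × 9.81) = 83.30 m.
Total head at OW-7: h = z + ψ = 378.82 + 83.30 = 462.12 m.
Total head at OW-11: h = 470.64 m (water level in the piezometer is the total head).
Head difference: h(OW-7) − h(OW-11) = 462.12 − 470.64 = -8.52 m.
Hydraulic gradient: i = |Δh| / L = 8.52 / 1898.9 = 0.00449.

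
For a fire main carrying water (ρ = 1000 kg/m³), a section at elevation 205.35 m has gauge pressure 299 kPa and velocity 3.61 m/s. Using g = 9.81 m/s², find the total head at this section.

h ≈ 236.49 m

Pressure head ψ = P/(ρg) = 299×1000 / (1000 × 9.81) = 30.48 m.
Velocity head = v²/(2g) = 3.61² / (2 × 9.81) = 0.664 m.
h = z + ψ + v²/(2g) = 205.35 + 30.48 + 0.664 = 236.49 m.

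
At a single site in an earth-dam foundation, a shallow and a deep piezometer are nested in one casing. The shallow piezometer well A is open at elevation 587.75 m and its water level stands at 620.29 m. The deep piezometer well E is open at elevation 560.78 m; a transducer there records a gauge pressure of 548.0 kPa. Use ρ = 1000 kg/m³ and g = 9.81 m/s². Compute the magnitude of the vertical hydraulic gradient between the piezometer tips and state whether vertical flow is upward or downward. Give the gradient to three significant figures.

Total head at well A: h = 620.29 m (water level in the standpipe).
Pressure head at well E: ψ = P/(ρg) = 548.0×1000 / (1000 × 9.81) = 55.86 m.
Total head at well E: h = z + ψ = 560.78 + 55.86 = 616.64 m.
Δh = h(well A) − h(well E) = 620.29 − 616.64 = 3.65 m.
Vertical separation Δz = 587.75 − 560.78 = 26.97 m.
|i_v| = |Δh| / Δz = 3.65 / 26.97 = 0.135.
Head is higher in the shallow piezometer, so vertical flow is downward (recharge condition).

|i_v| ≈ 0.135; vertical flow is downward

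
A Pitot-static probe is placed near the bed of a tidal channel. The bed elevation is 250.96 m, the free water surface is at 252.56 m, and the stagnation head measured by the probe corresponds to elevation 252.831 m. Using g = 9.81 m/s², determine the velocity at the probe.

v ≈ 2.31 m/s

Near the bed, under hydrostatic conditions, the piezometric head (z + ψ) equals the free-surface elevation, 252.56 m.
Velocity head = total − piezometric = 252.831 − 252.56 = 0.271 m.
v = √(2g·h_v) = √(2 × 9.81 × 0.271) = 2.31 m/s.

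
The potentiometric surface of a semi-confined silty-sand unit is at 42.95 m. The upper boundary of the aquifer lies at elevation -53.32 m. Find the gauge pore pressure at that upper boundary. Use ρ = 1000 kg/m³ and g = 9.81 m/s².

Pressure head at the aquifer top: ψ = h − z = 42.95 − (-53.32) = 96.27 m.
P = ρgψ = 1000 × 9.81 × 96.27 = 944409 Pa ≈ 944 kPa.

P ≈ 944 kPa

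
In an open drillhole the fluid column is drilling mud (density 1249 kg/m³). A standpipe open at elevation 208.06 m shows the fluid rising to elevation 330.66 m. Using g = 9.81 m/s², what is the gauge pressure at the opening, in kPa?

P ≈ 1500 kPa

Pressure head ψ = h − z = 330.66 − 208.06 = 122.60 m.
P = ρgψ = 1249 × 9.81 × 122.60 = 1502180 Pa ≈ 1500 kPa.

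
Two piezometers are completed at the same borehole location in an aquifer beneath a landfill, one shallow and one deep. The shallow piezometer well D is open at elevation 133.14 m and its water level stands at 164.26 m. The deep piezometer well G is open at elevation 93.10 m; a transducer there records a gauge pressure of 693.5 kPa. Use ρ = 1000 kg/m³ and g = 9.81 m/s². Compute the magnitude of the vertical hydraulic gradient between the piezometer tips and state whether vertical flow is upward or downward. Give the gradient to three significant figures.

Total head at well D: h = 164.26 m (water level in the standpipe).
Pressure head at well G: ψ = P/(ρg) = 693.5×1000 / (1000 × 9.81) = 70.69 m.
Total head at well G: h = z + ψ = 93.10 + 70.69 = 163.79 m.
Δh = h(well D) − h(well G) = 164.26 − 163.79 = 0.47 m.
Vertical separation Δz = 133.14 − 93.10 = 40.04 m.
|i_v| = |Δh| / Δz = 0.47 / 40.04 = 0.0117.
Head is higher in the shallow piezometer, so vertical flow is downward (recharge condition).

|i_v| ≈ 0.0117; vertical flow is downward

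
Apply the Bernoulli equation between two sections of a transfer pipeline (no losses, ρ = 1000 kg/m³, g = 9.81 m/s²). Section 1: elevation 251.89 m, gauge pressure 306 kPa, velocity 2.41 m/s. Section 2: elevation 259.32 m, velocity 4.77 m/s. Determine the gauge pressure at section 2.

Pressure head at 1: ψ₁ = P₁/(ρg) = 306×1000 / (1000 × 9.81) = 31.19 m.
Velocity heads: v₁²/2g = 2.41²/19.62 = 0.296 m; v₂²/2g = 4.77²/19.62 = 1.160 m.
Total head H = z₁ + ψ₁ + v₁²/2g = 251.89 + 31.19 + 0.296 = 283.38 m.
ψ₂ = H − z₂ − v₂²/2g = 283.38 − 259.32 − 1.160 = 22.90 m.
P₂ = ρgψ₂ = 1000 × 9.81 × 22.90 ≈ 225 kPa.

P₂ ≈ 225 kPa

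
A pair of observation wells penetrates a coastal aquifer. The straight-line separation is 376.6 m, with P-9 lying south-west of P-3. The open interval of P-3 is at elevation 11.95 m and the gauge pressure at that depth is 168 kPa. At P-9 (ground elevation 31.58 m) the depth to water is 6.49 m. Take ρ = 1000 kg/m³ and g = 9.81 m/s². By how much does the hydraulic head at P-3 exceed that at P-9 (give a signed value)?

Pressure head at P-3: ψ = P/(ρg) = 168×1000 / (1000 × 9.81) = 17.13 m.
Total head at P-3: h = z + ψ = 11.95 + 17.13 = 29.08 m.
Total head at P-9: h = 31.58 − 6.49 = 25.09 m.
Head difference: h(P-3) − h(P-9) = 29.08 − 25.09 = 3.99 m.

Δh ≈ 3.99 m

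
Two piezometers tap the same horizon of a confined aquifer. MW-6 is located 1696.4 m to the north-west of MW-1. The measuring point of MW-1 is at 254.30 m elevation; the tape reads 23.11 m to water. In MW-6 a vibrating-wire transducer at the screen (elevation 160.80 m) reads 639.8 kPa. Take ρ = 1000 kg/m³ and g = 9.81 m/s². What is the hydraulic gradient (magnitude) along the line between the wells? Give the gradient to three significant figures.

i ≈ 0.00305

Total head at MW-1: h = 254.30 − 23.11 = 231.19 m.
Pressure head at MW-6: ψ = P/(ρg) = 639.8×1000 / (1000 × 9.81) = 65.22 m.
Total head at MW-6: h = z + ψ = 160.80 + 65.22 = 226.02 m.
Head difference: h(MW-1) − h(MW-6) = 231.19 − 226.02 = 5.17 m.
Hydraulic gradient: i = |Δh| / L = 5.17 / 1696.4 = 0.00305.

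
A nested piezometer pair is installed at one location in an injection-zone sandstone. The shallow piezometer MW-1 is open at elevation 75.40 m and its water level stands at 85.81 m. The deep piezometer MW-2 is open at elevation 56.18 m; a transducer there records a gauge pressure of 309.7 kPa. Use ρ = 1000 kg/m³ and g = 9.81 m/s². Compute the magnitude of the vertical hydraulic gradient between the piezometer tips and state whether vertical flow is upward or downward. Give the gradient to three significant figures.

Total head at MW-1: h = 85.81 m (water level in the standpipe).
Pressure head at MW-2: ψ = P/(ρg) = 309.7×1000 / (1000 × 9.81) = 31.57 m.
Total head at MW-2: h = z + ψ = 56.18 + 31.57 = 87.75 m.
Δh = h(MW-1) − h(MW-2) = 85.81 − 87.75 = -1.94 m.
Vertical separation Δz = 75.40 − 56.18 = 19.22 m.
|i_v| = |Δh| / Δz = 1.94 / 19.22 = 0.101.
Head is higher in the deep piezometer, so vertical flow is upward (discharge condition).

|i_v| ≈ 0.101; vertical flow is upward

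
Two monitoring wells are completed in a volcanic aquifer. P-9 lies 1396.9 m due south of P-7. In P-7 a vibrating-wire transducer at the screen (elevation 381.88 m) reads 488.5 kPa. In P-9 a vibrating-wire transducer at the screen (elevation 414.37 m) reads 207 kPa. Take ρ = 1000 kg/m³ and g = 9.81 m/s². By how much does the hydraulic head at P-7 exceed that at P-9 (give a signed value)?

Δh ≈ -3.79 m

Pressure head at P-7: ψ = P/(ρg) = 488.5×1000 / (1000 × 9.81) = 49.80 m.
Total head at P-7: h = z + ψ = 381.88 + 49.80 = 431.68 m.
Pressure head at P-9: ψ = P/(ρg) = 207×1000 / (1000 × 9.81) = 21.10 m.
Total head at P-9: h = z + ψ = 414.37 + 21.10 = 435.47 m.
Head difference: h(P-7) − h(P-9) = 431.68 − 435.47 = -3.79 m.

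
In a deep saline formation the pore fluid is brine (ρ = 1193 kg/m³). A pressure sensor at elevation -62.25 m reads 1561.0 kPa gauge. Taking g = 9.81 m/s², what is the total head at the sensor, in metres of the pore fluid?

h ≈ 71.13 m

ψ = P/(ρg) = 1561.0×1000 / (1193 × 9.81) = 133.38 m.
h = z + ψ = -62.25 + 133.38 = 71.13 m.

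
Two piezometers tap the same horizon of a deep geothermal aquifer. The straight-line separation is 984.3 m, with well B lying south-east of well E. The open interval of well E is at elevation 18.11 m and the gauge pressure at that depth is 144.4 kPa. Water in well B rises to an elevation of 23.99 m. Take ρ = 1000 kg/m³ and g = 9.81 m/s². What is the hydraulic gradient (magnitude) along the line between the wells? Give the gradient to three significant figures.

i ≈ 0.00898

Pressure head at well E: ψ = P/(ρg) = 144.4×1000 / (1000 × 9.81) = 14.72 m.
Total head at well E: h = z + ψ = 18.11 + 14.72 = 32.83 m.
Total head at well B: h = 23.99 m (water level in the piezometer is the total head).
Head difference: h(well E) − h(well B) = 32.83 − 23.99 = 8.84 m.
Hydraulic gradient: i = |Δh| / L = 8.84 / 984.3 = 0.00898.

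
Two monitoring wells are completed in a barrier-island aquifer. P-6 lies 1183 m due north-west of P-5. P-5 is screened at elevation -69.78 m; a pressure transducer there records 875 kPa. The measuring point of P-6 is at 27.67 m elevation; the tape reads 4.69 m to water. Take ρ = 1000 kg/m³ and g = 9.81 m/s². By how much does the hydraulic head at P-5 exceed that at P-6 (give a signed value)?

Pressure head at P-5: ψ = P/(ρg) = 875×1000 / (1000 × 9.81) = 89.19 m.
Total head at P-5: h = z + ψ = -69.78 + 89.19 = 19.41 m.
Total head at P-6: h = 27.67 − 4.69 = 22.98 m.
Head difference: h(P-5) − h(P-6) = 19.41 − 22.98 = -3.57 m.

Δh ≈ -3.57 m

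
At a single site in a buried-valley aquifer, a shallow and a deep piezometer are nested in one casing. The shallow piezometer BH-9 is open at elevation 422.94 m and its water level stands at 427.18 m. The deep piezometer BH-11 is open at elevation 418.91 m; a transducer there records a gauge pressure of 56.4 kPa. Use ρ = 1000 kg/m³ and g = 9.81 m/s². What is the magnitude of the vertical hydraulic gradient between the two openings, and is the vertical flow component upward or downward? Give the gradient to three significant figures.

Total head at BH-9: h = 427.18 m (water level in the standpipe).
Pressure head at BH-11: ψ = P/(ρg) = 56.4×1000 / (1000 × 9.81) = 5.75 m.
Total head at BH-11: h = z + ψ = 418.91 + 5.75 = 424.66 m.
Δh = h(BH-9) − h(BH-11) = 427.18 − 424.66 = 2.52 m.
Vertical separation Δz = 422.94 − 418.91 = 4.03 m.
|i_v| = |Δh| / Δz = 2.52 / 4.03 = 0.625.
Head is higher in the shallow piezometer, so vertical flow is downward (recharge condition).

|i_v| ≈ 0.625; vertical flow is downward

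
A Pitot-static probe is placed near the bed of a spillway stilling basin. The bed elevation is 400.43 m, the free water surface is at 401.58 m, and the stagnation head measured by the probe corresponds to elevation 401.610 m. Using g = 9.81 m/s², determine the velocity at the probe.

Near the bed, under hydrostatic conditions, the piezometric head (z + ψ) equals the free-surface elevation, 401.58 m.
Velocity head = total − piezometric = 401.610 − 401.58 = 0.030 m.
v = √(2g·h_v) = √(2 × 9.81 × 0.030) = 0.767 m/s.

v ≈ 0.767 m/s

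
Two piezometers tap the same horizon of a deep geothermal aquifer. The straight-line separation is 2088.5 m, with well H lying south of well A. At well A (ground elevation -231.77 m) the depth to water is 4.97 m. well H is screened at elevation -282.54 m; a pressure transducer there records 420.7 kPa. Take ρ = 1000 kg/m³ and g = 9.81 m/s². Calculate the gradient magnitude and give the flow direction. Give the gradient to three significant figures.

Total head at well A: h = -231.77 − 4.97 = -236.74 m.
Pressure head at well H: ψ = P/(ρg) = 420.7×1000 / (1000 × 9.81) = 42.88 m.
Total head at well H: h = z + ψ = -282.54 + 42.88 = -239.66 m.
Head difference: h(well A) − h(well H) = -236.74 − (-239.66) = 2.92 m.
Hydraulic gradient: i = |Δh| / L = 2.92 / 2088.5 = 0.00140.
Flow is from higher to lower head: from well A toward well H, i.e. toward the south.

i ≈ 0.00140; groundwater flows toward the south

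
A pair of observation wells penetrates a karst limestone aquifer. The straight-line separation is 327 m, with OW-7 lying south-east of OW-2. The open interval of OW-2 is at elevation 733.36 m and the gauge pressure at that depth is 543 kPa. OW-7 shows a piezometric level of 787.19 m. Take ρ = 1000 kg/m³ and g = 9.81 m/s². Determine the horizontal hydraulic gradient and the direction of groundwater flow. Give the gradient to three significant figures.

i ≈ 0.00465; groundwater flows toward the south-east

Pressure head at OW-2: ψ = P/(ρg) = 543×1000 / (1000 × 9.81) = 55.35 m.
Total head at OW-2: h = z + ψ = 733.36 + 55.35 = 788.71 m.
Total head at OW-7: h = 787.19 m (water level in the piezometer is the total head).
Head difference: h(OW-2) − h(OW-7) = 788.71 − 787.19 = 1.52 m.
Hydraulic gradient: i = |Δh| / L = 1.52 / 327 = 0.00465.
Flow is from higher to lower head: from OW-2 toward OW-7, i.e. toward the south-east.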